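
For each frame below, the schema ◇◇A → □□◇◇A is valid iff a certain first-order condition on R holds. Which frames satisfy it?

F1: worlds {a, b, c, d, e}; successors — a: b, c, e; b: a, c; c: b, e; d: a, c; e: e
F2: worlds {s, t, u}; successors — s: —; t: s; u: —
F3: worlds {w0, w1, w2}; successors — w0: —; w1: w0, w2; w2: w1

This is the axiom for a generalized confluence (Geach) condition; its first-order frame correspondent is ∀x ∀y ∀z ((xR²y ∧ xR²z) → ∃w (y = w ∧ zR²w)).
F1: fails — aR²a, aR²b but no w with a=w and bR²w.
F2: condition met.
F3: fails — w2R²w0, w2R²w0 but no w with w0=w and w0R²w.

F2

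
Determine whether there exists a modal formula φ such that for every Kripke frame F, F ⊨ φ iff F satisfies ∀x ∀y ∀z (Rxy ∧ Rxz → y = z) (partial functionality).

Yes — defined by ◇p → □p

This is a Sahlqvist condition; the CD axiom ◇p → □p defines it.
Suppose ◇p→□p is valid. Take Rxy, Rxz and set V(p)={y}. Then ◇p at x, so □p at x, so p at z, i.e. z=y.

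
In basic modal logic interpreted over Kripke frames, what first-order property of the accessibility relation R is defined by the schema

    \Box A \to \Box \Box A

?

transitivity: \forall x \forall y \forall z (Rxy \wedge Ryz \to Rxz)

Suppose □A→□□A is valid. Take Rxy, Ryz and set V(A)={w : Rxw}. Then □A at x, so □□A at x, so □A at y, so A at z, i.e. Rxz.
Conversely, any frame satisfying \forall x \forall y \forall z (Rxy \wedge Ryz \to Rxz) validates the schema.
So the correspondent is transitivity.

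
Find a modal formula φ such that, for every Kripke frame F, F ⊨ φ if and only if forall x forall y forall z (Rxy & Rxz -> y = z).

The condition is partial functionality. The CD schema ◇s → □s defines it.
Suppose ◇s→□s is valid. Take Rxy, Rxz and set V(s)={y}. Then ◇s at x, so □s at x, so s at z, i.e. z=y.

◇s → □s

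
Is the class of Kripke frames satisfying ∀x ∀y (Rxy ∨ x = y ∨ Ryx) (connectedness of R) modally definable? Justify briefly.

Any modally definable frame class is closed under disjoint unions.
Take 2 disjoint single-world reflexive frames: each is trivially connected, but their disjoint union has 2 worlds with no edge between distinct components, so it is not connected.
Hence connectedness of R is not modally definable.

No — not modally definable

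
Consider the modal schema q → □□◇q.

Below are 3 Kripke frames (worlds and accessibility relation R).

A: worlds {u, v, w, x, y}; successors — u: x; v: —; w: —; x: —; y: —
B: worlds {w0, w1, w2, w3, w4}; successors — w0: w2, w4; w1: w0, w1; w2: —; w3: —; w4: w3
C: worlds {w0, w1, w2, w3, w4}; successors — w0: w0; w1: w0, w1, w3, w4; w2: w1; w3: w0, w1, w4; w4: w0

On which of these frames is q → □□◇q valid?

The schema corresponds to a generalized confluence (Geach) condition: ∀x ∀z (xR²z → ∃w (x = w ∧ zRw)).
A: holds.
B: fails — w0R²w3 but no w with w0=w and w3Rw.
C: fails — w1R²w0 but no w with w1=w and w0Rw.

A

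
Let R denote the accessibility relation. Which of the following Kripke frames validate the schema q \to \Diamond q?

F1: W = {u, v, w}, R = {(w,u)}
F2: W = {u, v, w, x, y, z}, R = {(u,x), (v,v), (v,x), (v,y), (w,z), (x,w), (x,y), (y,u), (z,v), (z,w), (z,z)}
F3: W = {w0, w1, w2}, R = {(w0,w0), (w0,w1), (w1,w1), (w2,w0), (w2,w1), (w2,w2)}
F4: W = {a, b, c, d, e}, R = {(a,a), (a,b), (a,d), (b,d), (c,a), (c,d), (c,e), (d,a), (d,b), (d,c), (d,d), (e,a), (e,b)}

The schema corresponds to reflexivity: \forall x Rxx.
F1: fails — world u does not see itself.
F2: fails — world u does not see itself.
F3: ✓.
F4: fails — world b does not see itself.
Valid on: F3.

F3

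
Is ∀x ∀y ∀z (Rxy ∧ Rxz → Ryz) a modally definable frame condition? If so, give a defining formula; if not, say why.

Definable; ◇p → □◇p defines it

The condition is the Euclidean property. A defining modal formula is ◇p → □◇p.
Suppose ◇p→□◇p is valid. Take Rxy, Rxz and set V(p)={y}. Then ◇p at x, so □◇p at x, so ◇p at z, so some w with Rzw has p; w=y, i.e. Rzy. By symmetry of the argument, Ryz.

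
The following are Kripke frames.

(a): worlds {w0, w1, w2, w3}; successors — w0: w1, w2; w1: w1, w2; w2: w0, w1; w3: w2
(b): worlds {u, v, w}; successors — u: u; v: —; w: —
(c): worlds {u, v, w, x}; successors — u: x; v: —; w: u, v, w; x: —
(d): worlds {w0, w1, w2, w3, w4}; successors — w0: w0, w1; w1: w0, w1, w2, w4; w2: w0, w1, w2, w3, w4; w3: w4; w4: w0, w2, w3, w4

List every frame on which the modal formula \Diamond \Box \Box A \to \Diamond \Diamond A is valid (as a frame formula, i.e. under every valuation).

(a), (b), (d)

This is the axiom for a generalized confluence (Geach) condition; its first-order frame correspondent is \forall x \forall y (xRy \to \exists w (y R^2 w \wedge x R^2 w)).
(a): satisfies the condition.
(b): satisfies the condition.
(c): fails — uRx but no t with xR²t and uR²t.
(d): satisfies the condition.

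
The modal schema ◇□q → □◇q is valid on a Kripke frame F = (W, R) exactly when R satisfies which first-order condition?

This is the .2 axiom.
It corresponds to convergence: ∀x ∀y ∀z (Rxy ∧ Rxz → ∃w (Ryw ∧ Rzw)).

Convergence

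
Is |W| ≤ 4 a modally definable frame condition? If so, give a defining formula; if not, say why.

Modal frame validity is preserved under disjoint unions.
Any modal formula valid on each of 5 disjoint one-world frames is valid on their disjoint union (validity is preserved under disjoint unions). Each one-world frame has |W|=1≤4, but the union has |W|=5.
So no modal formula (or set of formulas) defines exactly the |W|≤4 frames.

Not modally definable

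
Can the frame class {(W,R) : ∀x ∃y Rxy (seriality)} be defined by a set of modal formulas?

Definable; □p → ◇p defines it

The condition is seriality. A defining modal formula is □p → ◇p.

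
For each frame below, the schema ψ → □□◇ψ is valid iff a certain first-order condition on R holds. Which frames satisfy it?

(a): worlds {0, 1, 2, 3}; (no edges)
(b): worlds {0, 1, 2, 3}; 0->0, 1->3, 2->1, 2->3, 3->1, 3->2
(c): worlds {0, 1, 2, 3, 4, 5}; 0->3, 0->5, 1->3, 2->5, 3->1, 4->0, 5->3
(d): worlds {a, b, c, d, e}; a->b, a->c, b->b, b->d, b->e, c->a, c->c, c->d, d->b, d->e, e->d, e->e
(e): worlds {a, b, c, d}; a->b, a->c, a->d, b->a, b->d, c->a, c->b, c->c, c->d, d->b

The schema corresponds to a generalized confluence (Geach) condition: ∀x ∀z (xR²z → ∃w (x = w ∧ zRw)).
(a): condition met.
(b): fails — 1R²1 but no w with 1=w and 1Rw.
(c): fails — 0R²1 but no w with 0=w and 1Rw.
(d): fails — aR²a but no w with a=w and aRw.
(e): fails — aR²a but no w with a=w and aRw.

(a)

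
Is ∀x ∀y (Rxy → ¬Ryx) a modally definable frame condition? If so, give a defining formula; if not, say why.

Not modally definable

Any modally definable frame class is closed under surjective bounded morphisms.
The 4-cycle (worlds 0,1,2,3 with 0→1→2→3→0) is asymmetric. Mapping every world to a single reflexive point • is a surjective bounded morphism, and the reflexive point is not asymmetric (R•• but asymmetry requires ¬R••).
So the class is not modally definable.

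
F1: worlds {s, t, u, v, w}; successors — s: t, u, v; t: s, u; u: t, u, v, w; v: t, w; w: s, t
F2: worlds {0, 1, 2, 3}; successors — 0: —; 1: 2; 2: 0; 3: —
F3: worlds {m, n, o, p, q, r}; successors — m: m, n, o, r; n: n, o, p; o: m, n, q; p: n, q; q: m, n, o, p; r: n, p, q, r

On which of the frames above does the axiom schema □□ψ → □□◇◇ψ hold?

Frame correspondent (Sahlqvist): ∀x ∀z (xR²z → ∃w (xR²w ∧ zR²w)) — i.e. a generalized confluence (Geach) condition.
F1: condition met.
F2: fails — 1R²0 but no w with 1R²w and 0R²w.
F3: condition met.
Valid on: F1, F3.

F1, F3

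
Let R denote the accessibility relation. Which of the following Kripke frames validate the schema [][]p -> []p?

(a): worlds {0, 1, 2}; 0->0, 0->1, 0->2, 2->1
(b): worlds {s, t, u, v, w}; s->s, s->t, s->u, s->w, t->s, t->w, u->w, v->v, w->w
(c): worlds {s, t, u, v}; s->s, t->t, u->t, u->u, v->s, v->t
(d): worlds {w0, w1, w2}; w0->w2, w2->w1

(b), (c)

Frame correspondent (Sahlqvist): forall x forall y (Rxy -> exists z (Rxz & Rzy)) — i.e. density.
(a): fails — R21 but no z with R2z and Rz1.
(b): holds.
(c): holds.
(d): fails — Rw0w2 but no z with Rw0z and Rzw2.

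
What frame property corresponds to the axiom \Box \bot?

emptiness of R: \forall x \forall y \neg Rxy

□⊥ is valid iff no world has any successor (otherwise □⊥ fails at any world with one).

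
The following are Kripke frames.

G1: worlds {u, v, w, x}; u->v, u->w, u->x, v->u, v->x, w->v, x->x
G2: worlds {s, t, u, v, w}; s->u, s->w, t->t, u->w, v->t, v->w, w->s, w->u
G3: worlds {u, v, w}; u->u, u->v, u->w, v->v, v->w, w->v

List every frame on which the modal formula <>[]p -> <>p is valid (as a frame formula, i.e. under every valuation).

The schema corresponds to a generalized confluence (Geach) condition: forall x forall y (xRy -> exists w (yRw & xRw)).
G1: fails — wRv but no t with vRt and wRt.
G2: fails — uRw but no w* with wRw* and uRw*.
G3: ✓.
Valid on: G3.

G3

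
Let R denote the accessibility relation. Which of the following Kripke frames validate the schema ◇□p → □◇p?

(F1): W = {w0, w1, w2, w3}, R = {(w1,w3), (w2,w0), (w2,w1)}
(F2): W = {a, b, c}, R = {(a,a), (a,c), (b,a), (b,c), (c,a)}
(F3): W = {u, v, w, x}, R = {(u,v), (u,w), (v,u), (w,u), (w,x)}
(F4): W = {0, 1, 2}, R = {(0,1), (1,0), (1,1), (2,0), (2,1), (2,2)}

The schema corresponds to convergence: ∀x ∀y ∀z (Rxy ∧ Rxz → ∃w (Ryw ∧ Rzw)).
(F1): fails — Rw1w3 and Rw1w3 but w3 and w3 have no common successor.
(F2): holds.
(F3): fails — Rwu and Rwx but u and x have no common successor.
(F4): holds.
Valid on: (F2), (F4).

(F2), (F4)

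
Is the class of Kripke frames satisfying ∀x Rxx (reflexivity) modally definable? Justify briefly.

This is a Sahlqvist condition; the T axiom □r → r defines it.

Definable; □r → r defines it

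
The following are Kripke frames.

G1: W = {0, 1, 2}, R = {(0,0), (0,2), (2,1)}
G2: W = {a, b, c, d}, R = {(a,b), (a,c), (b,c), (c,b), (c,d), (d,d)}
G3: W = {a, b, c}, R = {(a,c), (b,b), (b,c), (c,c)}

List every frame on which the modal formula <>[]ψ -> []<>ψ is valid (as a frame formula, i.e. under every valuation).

G3

This is the axiom for convergence; its first-order frame correspondent is forall x forall y forall z (Rxy & Rxz -> exists w (Ryw & Rzw)).
G1: fails — R00 and R02 but 0 and 2 have no common successor.
G2: fails — Rab and Rac but b and c have no common successor.
G3: holds.
Valid on: G3.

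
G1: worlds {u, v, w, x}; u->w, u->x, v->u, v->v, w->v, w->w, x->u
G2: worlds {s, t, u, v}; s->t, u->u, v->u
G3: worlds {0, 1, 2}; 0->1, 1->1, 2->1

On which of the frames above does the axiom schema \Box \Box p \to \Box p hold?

G3

Frame correspondent (Sahlqvist): \forall x \forall y (Rxy \to \exists z (Rxz \wedge Rzy)) — i.e. density.
G1: fails — Rxu but no z with Rxz and Rzu.
G2: fails — Rst but no z with Rsz and Rzt.
G3: condition met.
Valid on: G3.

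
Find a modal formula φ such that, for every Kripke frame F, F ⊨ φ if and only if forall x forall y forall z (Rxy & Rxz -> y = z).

◇p → □p

This is partial functionality; the standard corresponding axiom is CD: ◇p → □p.
Suppose ◇p→□p is valid. Take Rxy, Rxz and set V(p)={y}. Then ◇p at x, so □p at x, so p at z, i.e. z=y.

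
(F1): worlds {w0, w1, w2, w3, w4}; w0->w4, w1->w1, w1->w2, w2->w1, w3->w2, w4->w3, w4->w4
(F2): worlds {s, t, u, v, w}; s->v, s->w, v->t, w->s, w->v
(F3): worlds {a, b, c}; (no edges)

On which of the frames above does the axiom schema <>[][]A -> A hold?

The schema corresponds to a generalized confluence (Geach) condition: forall x forall y (xRy -> exists w (y R^2 w & x = w)).
(F1): fails — w0Rw4 but no w with w4R²w and w0=w.
(F2): fails — sRv but no w* with vR²w* and s=w*.
(F3): satisfies the condition.
Valid on: (F3).

(F3)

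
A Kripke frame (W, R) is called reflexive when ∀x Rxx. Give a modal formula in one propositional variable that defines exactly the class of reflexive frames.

This is reflexivity; the standard corresponding axiom is T: □p → p.
Suppose □p→p is valid. At any x set V(p)={w : Rxw}. Then □p holds at x, so p holds at x, i.e. Rxx.

□p → p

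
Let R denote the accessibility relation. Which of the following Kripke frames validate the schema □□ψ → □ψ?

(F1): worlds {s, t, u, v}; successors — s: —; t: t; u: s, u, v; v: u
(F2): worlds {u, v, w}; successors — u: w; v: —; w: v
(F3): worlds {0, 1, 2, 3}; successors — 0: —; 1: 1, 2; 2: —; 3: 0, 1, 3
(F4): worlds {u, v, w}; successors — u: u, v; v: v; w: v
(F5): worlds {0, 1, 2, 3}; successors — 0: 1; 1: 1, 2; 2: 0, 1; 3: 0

Frame correspondent (Sahlqvist): ∀x ∀y (Rxy → ∃z (Rxz ∧ Rzy)) — i.e. density.
(F1): holds.
(F2): fails — Ruw but no z with Ruz and Rzw.
(F3): holds.
(F4): holds.
(F5): fails — R20 but no z with R2z and Rz0.

(F1), (F3), (F4)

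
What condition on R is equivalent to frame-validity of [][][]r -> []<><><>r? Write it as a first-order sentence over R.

This is a Sahlqvist (Geach-type) schema ◇^0□^3r → □^1◇^3r.
First-order correspondent: forall x forall z (xRz -> exists w (x R^3 w & z R^3 w)).

forall x forall z (xRz -> exists w (x R^3 w & z R^3 w))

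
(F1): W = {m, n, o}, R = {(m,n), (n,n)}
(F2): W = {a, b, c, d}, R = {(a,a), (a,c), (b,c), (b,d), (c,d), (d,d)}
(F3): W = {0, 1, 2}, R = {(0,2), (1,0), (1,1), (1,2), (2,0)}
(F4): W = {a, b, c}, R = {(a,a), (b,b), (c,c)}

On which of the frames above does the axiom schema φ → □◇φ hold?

This is the axiom for symmetry; its first-order frame correspondent is ∀x ∀y (Rxy → Ryx).
(F1): fails — Rmn but not Rnm.
(F2): fails — Rbc but not Rcb.
(F3): fails — R10 but not R01.
(F4): ✓.
Valid on: (F4).

(F4)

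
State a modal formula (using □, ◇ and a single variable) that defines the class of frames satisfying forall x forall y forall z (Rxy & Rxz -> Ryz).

The condition is the Euclidean property. The 5 schema ◇q → □◇q defines it.
Suppose ◇q→□◇q is valid. Take Rxy, Rxz and set V(q)={y}. Then ◇q at x, so □◇q at x, so ◇q at z, so some w with Rzw has q; w=y, i.e. Rzy. By symmetry of the argument, Ryz.

◇q → □◇q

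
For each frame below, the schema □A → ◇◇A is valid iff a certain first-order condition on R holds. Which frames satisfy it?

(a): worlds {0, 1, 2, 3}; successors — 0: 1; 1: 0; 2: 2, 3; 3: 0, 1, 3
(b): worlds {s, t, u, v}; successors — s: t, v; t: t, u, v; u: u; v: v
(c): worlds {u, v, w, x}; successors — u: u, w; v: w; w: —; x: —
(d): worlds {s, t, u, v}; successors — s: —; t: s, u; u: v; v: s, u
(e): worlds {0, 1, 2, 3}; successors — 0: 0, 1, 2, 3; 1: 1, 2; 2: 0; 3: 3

(b), (e)

This is the axiom for a generalized confluence (Geach) condition; its first-order frame correspondent is ∀x ∃w (xRw ∧ xR²w).
(a): fails — at 0 but no w with 0Rw and 0R²w.
(b): condition met.
(c): fails — at v but no t with vRt and vR²t.
(d): fails — at s but no w with sRw and sR²w.
(e): condition met.
Valid on: (b), (e).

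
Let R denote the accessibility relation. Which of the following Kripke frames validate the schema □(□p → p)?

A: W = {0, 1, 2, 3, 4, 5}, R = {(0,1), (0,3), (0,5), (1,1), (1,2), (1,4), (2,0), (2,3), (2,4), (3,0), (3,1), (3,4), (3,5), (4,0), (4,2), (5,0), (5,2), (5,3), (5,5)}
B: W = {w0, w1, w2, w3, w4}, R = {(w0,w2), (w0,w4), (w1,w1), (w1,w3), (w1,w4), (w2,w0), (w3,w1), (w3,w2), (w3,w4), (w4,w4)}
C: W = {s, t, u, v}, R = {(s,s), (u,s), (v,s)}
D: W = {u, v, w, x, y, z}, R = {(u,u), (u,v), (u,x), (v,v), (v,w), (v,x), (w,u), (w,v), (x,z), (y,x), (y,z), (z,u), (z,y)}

C

Frame correspondent (Sahlqvist): ∀x ∀y (Rxy → Ryy) — i.e. shift-reflexivity.
A: fails — R34 but not R44.
B: fails — Rw1w3 but not Rw3w3.
C: ✓.
D: fails — Ryx but not Rxx.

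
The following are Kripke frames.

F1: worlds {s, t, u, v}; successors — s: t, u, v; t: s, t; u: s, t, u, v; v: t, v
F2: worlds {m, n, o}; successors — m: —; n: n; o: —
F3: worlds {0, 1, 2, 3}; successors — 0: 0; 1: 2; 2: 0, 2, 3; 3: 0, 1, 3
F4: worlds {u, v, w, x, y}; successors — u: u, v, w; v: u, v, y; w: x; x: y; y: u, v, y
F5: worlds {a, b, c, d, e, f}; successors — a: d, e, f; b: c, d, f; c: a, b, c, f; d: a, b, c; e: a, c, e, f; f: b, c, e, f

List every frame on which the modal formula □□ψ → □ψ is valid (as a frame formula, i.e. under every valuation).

Frame correspondent (Sahlqvist): ∀x ∀y (Rxy → ∃z (Rxz ∧ Rzy)) — i.e. density.
F1: ✓.
F2: ✓.
F3: ✓.
F4: fails — Rwx but no z with Rwz and Rzx.
F5: fails — Rbd but no z with Rbz and Rzd.

F1, F2, F3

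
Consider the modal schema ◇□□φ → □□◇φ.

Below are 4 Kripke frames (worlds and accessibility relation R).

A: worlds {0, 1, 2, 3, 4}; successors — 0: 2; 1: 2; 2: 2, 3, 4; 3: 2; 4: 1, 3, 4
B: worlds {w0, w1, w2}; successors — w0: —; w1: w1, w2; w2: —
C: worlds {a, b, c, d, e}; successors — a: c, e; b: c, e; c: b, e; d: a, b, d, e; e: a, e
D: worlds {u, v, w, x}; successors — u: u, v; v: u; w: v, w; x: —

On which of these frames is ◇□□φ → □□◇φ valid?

The schema corresponds to a generalized confluence (Geach) condition: ∀x ∀y ∀z ((xRy ∧ xR²z) → ∃w (yR²w ∧ zRw)).
A: satisfies the condition.
B: fails — w1Rw1, w1R²w2 but no w with w1R²w and w2Rw.
C: satisfies the condition.
D: satisfies the condition.
Valid on: A, C, D.

A, C, D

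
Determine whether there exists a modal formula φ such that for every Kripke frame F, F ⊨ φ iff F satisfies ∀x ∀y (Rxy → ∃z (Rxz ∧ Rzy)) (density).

Yes: it is density, defined by the C4 schema □□p → □p.

Yes — defined by □□p → □p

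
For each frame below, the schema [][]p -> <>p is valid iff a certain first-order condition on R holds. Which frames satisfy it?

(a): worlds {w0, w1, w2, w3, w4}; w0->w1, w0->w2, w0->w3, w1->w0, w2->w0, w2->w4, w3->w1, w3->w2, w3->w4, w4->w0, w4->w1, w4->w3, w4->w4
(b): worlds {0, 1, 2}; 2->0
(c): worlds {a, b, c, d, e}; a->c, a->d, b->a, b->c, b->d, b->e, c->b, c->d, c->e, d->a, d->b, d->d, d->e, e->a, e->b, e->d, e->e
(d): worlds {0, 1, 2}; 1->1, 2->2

The schema corresponds to a generalized confluence (Geach) condition: forall x exists w (x R^2 w & xRw).
(a): fails — at w1 but no w with w1R²w and w1Rw.
(b): fails — at 0 but no w with 0R²w and 0Rw.
(c): satisfies the condition.
(d): fails — at 0 but no w with 0R²w and 0Rw.
Valid on: (c).

(c)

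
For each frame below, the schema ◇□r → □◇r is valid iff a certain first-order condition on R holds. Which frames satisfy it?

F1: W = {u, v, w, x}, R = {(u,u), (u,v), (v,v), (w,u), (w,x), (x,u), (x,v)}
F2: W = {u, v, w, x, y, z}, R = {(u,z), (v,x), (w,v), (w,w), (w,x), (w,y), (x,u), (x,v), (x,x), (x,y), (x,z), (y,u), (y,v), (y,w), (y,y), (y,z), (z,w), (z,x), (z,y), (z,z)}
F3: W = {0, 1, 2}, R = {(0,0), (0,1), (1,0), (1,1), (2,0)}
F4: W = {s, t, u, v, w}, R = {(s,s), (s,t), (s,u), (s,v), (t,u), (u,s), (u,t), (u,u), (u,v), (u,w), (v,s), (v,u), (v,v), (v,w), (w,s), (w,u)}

F1, F3, F4

This is the axiom for convergence; its first-order frame correspondent is ∀x ∀y ∀z (Rxy ∧ Rxz → ∃w (Ryw ∧ Rzw)).
F1: holds.
F2: fails — Rwv and Rwy but v and y have no common successor.
F3: holds.
F4: holds.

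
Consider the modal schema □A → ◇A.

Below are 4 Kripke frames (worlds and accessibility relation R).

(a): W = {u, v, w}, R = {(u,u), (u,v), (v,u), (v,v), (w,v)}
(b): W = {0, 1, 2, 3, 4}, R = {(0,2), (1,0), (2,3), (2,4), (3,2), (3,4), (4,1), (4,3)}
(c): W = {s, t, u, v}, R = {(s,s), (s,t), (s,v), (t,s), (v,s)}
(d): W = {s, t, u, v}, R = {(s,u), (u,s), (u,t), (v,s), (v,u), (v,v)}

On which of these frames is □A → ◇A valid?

(a), (b)

This is the axiom for seriality; its first-order frame correspondent is ∀x ∃y Rxy.
(a): holds.
(b): holds.
(c): fails — world u has no successor.
(d): fails — world t has no successor.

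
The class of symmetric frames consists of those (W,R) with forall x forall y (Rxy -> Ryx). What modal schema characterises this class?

ψ → □◇ψ

This is symmetry; the standard corresponding axiom is B: ψ → □◇ψ.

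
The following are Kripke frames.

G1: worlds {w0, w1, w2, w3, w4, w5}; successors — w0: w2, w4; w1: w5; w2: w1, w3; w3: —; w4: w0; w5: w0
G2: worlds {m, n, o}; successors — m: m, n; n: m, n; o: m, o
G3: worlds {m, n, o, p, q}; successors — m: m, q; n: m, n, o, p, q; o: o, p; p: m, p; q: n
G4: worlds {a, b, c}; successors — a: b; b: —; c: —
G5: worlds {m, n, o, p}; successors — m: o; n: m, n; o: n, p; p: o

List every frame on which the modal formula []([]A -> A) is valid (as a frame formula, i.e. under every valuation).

G2

The schema corresponds to shift-reflexivity: forall x forall y (Rxy -> Ryy).
G1: fails — Rw1w5 but not Rw5w5.
G2: ✓.
G3: fails — Rnq but not Rqq.
G4: fails — Rab but not Rbb.
G5: fails — Rop but not Rpp.
Valid on: G2.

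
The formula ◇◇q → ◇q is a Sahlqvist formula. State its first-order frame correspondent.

Equivalently (dual form): □q → □□q.
Suppose □q→□□q is valid. Take Rxy, Ryz and set V(q)={w : Rxw}. Then □q at x, so □□q at x, so □q at y, so q at z, i.e. Rxz.

Transitivity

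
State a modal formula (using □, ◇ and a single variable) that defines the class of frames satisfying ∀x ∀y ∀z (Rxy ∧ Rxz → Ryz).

◇r → □◇r

The condition is the Euclidean property. The 5 schema ◇r → □◇r defines it.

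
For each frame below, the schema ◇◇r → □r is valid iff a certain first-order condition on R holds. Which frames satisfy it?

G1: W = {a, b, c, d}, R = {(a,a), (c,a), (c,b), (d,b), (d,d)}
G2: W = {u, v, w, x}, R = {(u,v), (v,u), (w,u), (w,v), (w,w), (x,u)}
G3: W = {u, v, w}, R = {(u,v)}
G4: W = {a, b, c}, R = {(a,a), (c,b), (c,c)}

G3

Frame correspondent (Sahlqvist): ∀x ∀y ∀z ((xR²y ∧ xRz) → ∃w (y = w ∧ z = w)) — i.e. a generalized confluence (Geach) condition.
G1: fails — cR²a, cRb but a ≠ b.
G2: fails — uR²u, uRv but u ≠ v.
G3: condition met.
G4: fails — cR²b, cRc but b ≠ c.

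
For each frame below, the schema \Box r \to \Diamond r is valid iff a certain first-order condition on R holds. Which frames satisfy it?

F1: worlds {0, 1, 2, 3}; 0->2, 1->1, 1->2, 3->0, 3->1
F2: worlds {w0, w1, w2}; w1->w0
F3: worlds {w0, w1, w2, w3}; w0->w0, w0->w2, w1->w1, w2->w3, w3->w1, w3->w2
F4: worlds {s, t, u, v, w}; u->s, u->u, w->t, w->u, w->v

Frame correspondent (Sahlqvist): \forall x \exists y Rxy — i.e. seriality.
F1: fails — world 2 has no successor.
F2: fails — world w0 has no successor.
F3: condition met.
F4: fails — world s has no successor.

F3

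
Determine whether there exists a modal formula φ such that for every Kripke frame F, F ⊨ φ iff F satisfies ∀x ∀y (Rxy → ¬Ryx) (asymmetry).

No

Any modally definable frame class is closed under surjective bounded morphisms.
The 3-cycle (worlds a,b,c with a→b→c→a) is asymmetric. Mapping every world to a single reflexive point • is a surjective bounded morphism, and the reflexive point is not asymmetric (R•• but asymmetry requires ¬R••).
So the class is not modally definable.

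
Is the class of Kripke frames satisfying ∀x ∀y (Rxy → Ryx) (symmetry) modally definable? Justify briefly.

Yes, by r → □◇r

Yes: it is symmetry, defined by the B schema r → □◇r.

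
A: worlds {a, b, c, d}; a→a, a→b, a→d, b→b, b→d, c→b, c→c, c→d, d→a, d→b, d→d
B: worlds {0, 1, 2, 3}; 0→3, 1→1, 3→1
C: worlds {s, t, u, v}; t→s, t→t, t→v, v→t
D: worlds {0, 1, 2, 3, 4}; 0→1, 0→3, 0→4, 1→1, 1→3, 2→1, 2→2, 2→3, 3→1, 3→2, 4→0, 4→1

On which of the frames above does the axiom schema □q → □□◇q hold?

A, D

The schema corresponds to a generalized confluence (Geach) condition: ∀x ∀z (xR²z → ∃w (xRw ∧ zRw)).
A: ✓.
B: fails — 0R²1 but no w with 0Rw and 1Rw.
C: fails — tR²s but no w with tRw and sRw.
D: ✓.
Valid on: A, D.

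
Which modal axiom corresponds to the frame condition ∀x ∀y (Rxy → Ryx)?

p → □◇p

The condition is symmetry. The B schema p → □◇p defines it.
Suppose p→□◇p is valid. Take Rxy and set V(p)={x}. Then p at x, so □◇p at x, so ◇p at y, so some z with Ryz has p; z=x, i.e. Ryx.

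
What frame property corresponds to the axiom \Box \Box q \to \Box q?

Density

Suppose □□q→□q is valid. Take Rxy and set V(q)={w : xR²w}. Then □□q at x, so □q at x, so q at y, i.e. ∃z(Rxz∧Rzy).
The converse is a direct semantic check.
So the correspondent is density.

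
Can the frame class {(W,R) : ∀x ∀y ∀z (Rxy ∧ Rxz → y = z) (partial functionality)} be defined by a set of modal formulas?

The condition is partial functionality. A defining modal formula is ◇r → □r.
Suppose ◇r→□r is valid. Take Rxy, Rxz and set V(r)={y}. Then ◇r at x, so □r at x, so r at z, i.e. z=y.

Definable; ◇r → □r defines it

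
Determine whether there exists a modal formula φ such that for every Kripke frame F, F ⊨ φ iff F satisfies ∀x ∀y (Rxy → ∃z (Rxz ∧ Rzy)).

Definable; □□r → □r defines it

This is a Sahlqvist condition; the C4 axiom □□r → □r defines it.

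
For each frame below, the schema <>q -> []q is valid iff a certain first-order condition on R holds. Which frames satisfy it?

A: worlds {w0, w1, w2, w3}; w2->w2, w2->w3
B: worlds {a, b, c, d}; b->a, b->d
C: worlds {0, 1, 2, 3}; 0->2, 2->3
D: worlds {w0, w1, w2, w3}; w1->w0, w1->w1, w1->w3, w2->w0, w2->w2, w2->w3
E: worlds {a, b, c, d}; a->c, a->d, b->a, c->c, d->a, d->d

Frame correspondent (Sahlqvist): forall x forall y forall z (Rxy & Rxz -> y = z) — i.e. partial functionality.
A: fails — w2 sees both w2 and w3.
B: fails — b sees both a and d.
C: holds.
D: fails — w1 sees both w0 and w1.
E: fails — a sees both c and d.
Valid on: C.

C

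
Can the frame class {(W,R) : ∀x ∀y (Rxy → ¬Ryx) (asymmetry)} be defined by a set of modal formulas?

Not definable by any modal formula

If a class were modally definable it would be closed under surjective bounded morphisms (Goldblatt–Thomason).
The 4-cycle (worlds a,b,c,d with a→b→c→d→a) is asymmetric. Mapping every world to a single reflexive point • is a surjective bounded morphism, and the reflexive point is not asymmetric (R•• but asymmetry requires ¬R••).
So the class is not modally definable.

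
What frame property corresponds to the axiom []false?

Emptiness of R

This schema is the Ver axiom.
Its frame correspondent is emptiness of R — forall x forall y ~Rxy.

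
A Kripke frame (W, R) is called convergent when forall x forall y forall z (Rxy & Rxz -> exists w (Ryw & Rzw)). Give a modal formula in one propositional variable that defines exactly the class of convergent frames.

◇□ψ → □◇ψ

The condition is convergence. The .2 schema ◇□ψ → □◇ψ defines it.
Suppose ◇□ψ→□◇ψ is valid. Take Rxy, Rxz and set V(ψ)={w : Ryw}. Then □ψ at y so ◇□ψ at x, so □◇ψ at x, so ◇ψ at z, giving w with Rzw and Ryw.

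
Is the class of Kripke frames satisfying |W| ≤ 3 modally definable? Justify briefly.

No

Any modally definable frame class is closed under disjoint unions.
Any modal formula valid on each of 4 disjoint one-world frames is valid on their disjoint union (validity is preserved under disjoint unions). Each one-world frame has |W|=1≤3, but the union has |W|=4.
So the class is not modally definable.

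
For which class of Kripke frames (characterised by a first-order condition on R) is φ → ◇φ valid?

This schema is equivalent to the T axiom □φ → φ.
Its frame correspondent is reflexivity — ∀x Rxx.

reflexivity: ∀x Rxx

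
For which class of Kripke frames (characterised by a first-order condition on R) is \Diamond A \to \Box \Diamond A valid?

the Euclidean property: \forall x \forall y \forall z (Rxy \wedge Rxz \to Ryz)

This schema is the 5 axiom.
Its frame correspondent is the Euclidean property — \forall x \forall y \forall z (Rxy \wedge Rxz \to Ryz).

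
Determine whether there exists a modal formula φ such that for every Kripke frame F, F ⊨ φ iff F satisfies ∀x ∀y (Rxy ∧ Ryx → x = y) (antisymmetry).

If a class were modally definable it would be closed under surjective bounded morphisms (Goldblatt–Thomason).
The 8-cycle (worlds a,b,c,d,e,f,g,h with a→b→c→d→e→f→g→h→a) is antisymmetric. Sending even-indexed worlds to • and odd-indexed worlds to ∘ is a surjective bounded morphism onto the two-world frame with •↔∘, which is not antisymmetric.
So no modal formula (or set of formulas) defines exactly the antisymmetric frames.

Not definable by any modal formula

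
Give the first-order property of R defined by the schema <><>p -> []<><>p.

This is a Sahlqvist (Geach-type) schema ◇^2□^0p → □^1◇^2p.
Minimal-valuation argument: fix x; take any y with xR^2y and any z with xR^1z. Set V(p) to the set of worlds R-reachable from y in exactly 0 steps. Then □^0p holds at y, so the antecedent holds at x; validity forces ◇^2p at z, giving a w with zR^2w and yR^0w.
First-order correspondent: forall x forall y forall z ((x R^2 y & xRz) -> exists w (y = w & z R^2 w)).

forall x forall y forall z ((x R^2 y & xRz) -> exists w (y = w & z R^2 w))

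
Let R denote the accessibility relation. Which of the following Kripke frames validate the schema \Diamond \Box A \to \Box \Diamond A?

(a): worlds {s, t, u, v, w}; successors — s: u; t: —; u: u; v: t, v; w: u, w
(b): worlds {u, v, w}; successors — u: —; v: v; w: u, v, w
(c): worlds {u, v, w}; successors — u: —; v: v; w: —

The schema corresponds to convergence: \forall x \forall y \forall z (Rxy \wedge Rxz \to \exists w (Ryw \wedge Rzw)).
(a): fails — Rvv and Rvt but v and t have no common successor.
(b): fails — Rww and Rwu but w and u have no common successor.
(c): satisfies the condition.

(c)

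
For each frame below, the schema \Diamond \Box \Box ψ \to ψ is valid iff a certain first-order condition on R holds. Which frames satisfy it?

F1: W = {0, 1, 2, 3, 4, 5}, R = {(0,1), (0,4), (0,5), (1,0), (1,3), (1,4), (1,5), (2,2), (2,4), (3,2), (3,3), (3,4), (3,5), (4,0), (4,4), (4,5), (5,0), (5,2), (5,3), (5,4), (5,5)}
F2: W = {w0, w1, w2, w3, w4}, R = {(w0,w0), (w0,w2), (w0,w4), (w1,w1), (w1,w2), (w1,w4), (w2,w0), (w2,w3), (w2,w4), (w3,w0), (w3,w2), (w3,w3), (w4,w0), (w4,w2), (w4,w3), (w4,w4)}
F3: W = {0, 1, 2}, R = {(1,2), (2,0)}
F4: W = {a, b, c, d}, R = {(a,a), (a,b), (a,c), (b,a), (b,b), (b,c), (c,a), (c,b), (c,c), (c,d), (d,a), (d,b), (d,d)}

F4

The schema corresponds to a generalized confluence (Geach) condition: \forall x \forall y (xRy \to \exists w (y R^2 w \wedge x = w)).
F1: fails — 1R0 but no w with 0R²w and 1=w.
F2: fails — w1Rw2 but no w with w2R²w and w1=w.
F3: fails — 1R2 but no w with 2R²w and 1=w.
F4: condition met.
Valid on: F4.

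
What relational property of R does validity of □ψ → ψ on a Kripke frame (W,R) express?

reflexivity

This is the T axiom.
Its frame correspondent is reflexivity — ∀x Rxx.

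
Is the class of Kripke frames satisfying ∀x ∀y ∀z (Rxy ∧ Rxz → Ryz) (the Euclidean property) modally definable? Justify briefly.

Definable; ◇q → □◇q defines it

This is a Sahlqvist condition; the 5 axiom ◇q → □◇q defines it.
Suppose ◇q→□◇q is valid. Take Rxy, Rxz and set V(q)={y}. Then ◇q at x, so □◇q at x, so ◇q at z, so some w with Rzw has q; w=y, i.e. Rzy. By symmetry of the argument, Ryz.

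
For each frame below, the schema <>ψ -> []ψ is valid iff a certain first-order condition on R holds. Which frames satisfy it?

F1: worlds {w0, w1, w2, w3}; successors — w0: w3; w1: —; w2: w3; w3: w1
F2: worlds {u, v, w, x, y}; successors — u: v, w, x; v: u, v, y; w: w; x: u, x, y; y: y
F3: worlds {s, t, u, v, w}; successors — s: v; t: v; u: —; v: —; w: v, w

Frame correspondent (Sahlqvist): forall x forall y forall z (Rxy & Rxz -> y = z) — i.e. partial functionality.
F1: holds.
F2: fails — u sees both v and w.
F3: fails — w sees both v and w.
Valid on: F1.

F1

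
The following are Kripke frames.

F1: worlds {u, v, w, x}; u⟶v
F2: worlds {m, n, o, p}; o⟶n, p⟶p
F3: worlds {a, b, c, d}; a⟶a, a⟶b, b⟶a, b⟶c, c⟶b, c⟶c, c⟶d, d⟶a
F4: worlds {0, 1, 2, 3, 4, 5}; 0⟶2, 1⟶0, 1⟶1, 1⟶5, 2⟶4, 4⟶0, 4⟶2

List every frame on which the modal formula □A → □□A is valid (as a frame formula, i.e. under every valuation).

This is the axiom for transitivity; its first-order frame correspondent is ∀x ∀y ∀z (Rxy ∧ Ryz → Rxz).
F1: ✓.
F2: ✓.
F3: fails — Rbc and Rcd but not Rbd.
F4: fails — R10 and R02 but not R12.
Valid on: F1, F2.

F1, F2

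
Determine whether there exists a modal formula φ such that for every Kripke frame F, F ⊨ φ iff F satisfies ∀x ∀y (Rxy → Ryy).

The condition is shift-reflexivity. A defining modal formula is □(□q → q).
Suppose □(□q→q) is valid. Take Rxy and set V(q)={w : Ryw}. Then at y, □q holds; since □(□q→q) at x, □q→q at y, so q at y, i.e. Ryy.

Yes — defined by □(□q → q)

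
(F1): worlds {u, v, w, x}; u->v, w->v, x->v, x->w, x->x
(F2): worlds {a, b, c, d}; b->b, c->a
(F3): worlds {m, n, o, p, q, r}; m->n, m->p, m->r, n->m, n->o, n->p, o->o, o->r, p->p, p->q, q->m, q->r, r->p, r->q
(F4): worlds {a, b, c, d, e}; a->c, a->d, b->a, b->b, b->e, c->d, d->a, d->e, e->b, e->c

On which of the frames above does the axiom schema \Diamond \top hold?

Frame correspondent (Sahlqvist): \forall x \exists y Rxy — i.e. seriality.
(F1): fails — world v has no successor.
(F2): fails — world a has no successor.
(F3): satisfies the condition.
(F4): satisfies the condition.

(F3), (F4)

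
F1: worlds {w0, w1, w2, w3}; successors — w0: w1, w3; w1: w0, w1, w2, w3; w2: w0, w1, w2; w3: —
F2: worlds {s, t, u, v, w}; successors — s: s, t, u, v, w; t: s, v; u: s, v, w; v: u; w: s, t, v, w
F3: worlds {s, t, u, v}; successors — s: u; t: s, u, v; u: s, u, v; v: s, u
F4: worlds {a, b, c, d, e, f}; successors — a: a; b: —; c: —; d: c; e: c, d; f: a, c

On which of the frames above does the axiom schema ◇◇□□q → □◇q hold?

F3

Frame correspondent (Sahlqvist): ∀x ∀y ∀z ((xR²y ∧ xRz) → ∃w (yR²w ∧ zRw)) — i.e. a generalized confluence (Geach) condition.
F1: fails — w0R²w0, w0Rw3 but no w with w0R²w and w3Rw.
F2: fails — sR²v, sRv but no w* with vR²w* and vRw*.
F3: condition met.
F4: fails — eR²c, eRc but no w with cR²w and cRw.
Valid on: F3.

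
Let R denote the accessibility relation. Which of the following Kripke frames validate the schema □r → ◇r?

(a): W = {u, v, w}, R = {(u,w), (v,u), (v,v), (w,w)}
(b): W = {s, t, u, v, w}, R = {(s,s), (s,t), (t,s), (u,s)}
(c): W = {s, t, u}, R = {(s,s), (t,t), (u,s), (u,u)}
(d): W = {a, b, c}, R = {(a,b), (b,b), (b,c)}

(a), (c)

The schema corresponds to seriality: ∀x ∃y Rxy.
(a): condition met.
(b): fails — world v has no successor.
(c): condition met.
(d): fails — world c has no successor.
Valid on: (a), (c).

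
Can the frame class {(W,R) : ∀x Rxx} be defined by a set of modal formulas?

This is a Sahlqvist condition; the T axiom □r → r defines it.
Suppose □r→r is valid. At any x set V(r)={w : Rxw}. Then □r holds at x, so r holds at x, i.e. Rxx.

Yes, by □r → r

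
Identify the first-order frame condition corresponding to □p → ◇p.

This is the D axiom.
Its frame correspondent is seriality — ∀x ∃y Rxy.

Seriality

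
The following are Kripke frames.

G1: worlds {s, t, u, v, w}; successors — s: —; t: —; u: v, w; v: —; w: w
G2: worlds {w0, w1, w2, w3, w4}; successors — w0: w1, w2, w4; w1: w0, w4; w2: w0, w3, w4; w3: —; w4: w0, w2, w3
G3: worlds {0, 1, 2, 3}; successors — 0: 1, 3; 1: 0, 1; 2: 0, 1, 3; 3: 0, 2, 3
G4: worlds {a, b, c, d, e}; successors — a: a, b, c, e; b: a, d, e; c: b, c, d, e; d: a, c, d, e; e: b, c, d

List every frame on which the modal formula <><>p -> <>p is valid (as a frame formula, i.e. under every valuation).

The schema corresponds to a generalized confluence (Geach) condition: forall x forall y (x R^2 y -> exists w (y = w & xRw)).
G1: satisfies the condition.
G2: fails — w0R²w0 but no w with w0=w and w0Rw.
G3: fails — 0R²0 but no w with 0=w and 0Rw.
G4: fails — aR²d but no w with d=w and aRw.

G1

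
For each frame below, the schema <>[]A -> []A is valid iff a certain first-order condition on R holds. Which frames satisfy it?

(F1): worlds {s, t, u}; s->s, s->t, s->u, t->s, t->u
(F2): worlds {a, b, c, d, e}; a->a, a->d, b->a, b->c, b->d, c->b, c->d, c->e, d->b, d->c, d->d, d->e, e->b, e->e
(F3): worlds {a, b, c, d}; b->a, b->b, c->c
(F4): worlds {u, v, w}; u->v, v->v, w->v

(F4)

This is the axiom for the Euclidean property; its first-order frame correspondent is forall x forall y forall z (Rxy & Rxz -> Ryz).
(F1): fails — Rsu and Rsu but not Ruu.
(F2): fails — Rad and Raa but not Rda.
(F3): fails — Rba and Rba but not Raa.
(F4): ✓.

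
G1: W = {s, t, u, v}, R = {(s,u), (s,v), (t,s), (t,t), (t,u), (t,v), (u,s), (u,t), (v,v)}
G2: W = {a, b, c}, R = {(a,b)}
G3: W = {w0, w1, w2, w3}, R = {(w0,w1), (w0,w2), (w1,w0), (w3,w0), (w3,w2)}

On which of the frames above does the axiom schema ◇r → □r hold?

Frame correspondent (Sahlqvist): ∀x ∀y ∀z (Rxy ∧ Rxz → y = z) — i.e. partial functionality.
G1: fails — s sees both u and v.
G2: condition met.
G3: fails — w0 sees both w1 and w2.

G2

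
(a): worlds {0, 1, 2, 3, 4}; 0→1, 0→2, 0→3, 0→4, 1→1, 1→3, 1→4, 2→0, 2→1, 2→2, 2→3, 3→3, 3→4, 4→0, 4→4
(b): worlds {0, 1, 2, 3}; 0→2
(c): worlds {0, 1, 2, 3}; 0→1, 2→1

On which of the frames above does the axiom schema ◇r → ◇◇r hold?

The schema corresponds to a generalized confluence (Geach) condition: ∀x ∀y (xRy → ∃w (y = w ∧ xR²w)).
(a): satisfies the condition.
(b): fails — 0R2 but no w with 2=w and 0R²w.
(c): fails — 0R1 but no w with 1=w and 0R²w.

(a)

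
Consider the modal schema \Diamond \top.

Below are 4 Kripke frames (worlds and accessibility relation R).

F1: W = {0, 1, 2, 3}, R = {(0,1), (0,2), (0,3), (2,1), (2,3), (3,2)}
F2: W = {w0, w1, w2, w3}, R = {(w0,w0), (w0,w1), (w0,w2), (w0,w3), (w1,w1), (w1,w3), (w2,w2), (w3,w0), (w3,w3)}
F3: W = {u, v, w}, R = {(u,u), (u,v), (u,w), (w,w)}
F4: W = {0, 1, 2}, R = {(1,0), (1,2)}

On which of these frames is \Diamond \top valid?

The schema corresponds to seriality: \forall x \exists y Rxy.
F1: fails — world 1 has no successor.
F2: satisfies the condition.
F3: fails — world v has no successor.
F4: fails — world 0 has no successor.
Valid on: F2.

F2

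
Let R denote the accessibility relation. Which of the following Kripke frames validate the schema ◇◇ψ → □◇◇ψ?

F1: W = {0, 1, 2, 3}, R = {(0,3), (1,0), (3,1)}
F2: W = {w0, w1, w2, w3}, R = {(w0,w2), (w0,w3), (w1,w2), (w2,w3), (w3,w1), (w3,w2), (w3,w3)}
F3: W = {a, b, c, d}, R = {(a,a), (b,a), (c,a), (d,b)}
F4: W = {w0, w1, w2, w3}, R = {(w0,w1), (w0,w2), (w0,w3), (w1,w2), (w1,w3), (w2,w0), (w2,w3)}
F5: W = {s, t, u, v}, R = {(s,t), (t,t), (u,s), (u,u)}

The schema corresponds to a generalized confluence (Geach) condition: ∀x ∀y ∀z ((xR²y ∧ xRz) → ∃w (y = w ∧ zR²w)).
F1: fails — 0R²1, 0R3 but no w with 1=w and 3R²w.
F2: fails — w3R²w1, w3Rw1 but no w with w1=w and w1R²w.
F3: holds.
F4: fails — w0R²w0, w0Rw2 but no w with w0=w and w2R²w.
F5: fails — uR²s, uRs but no w with s=w and sR²w.
Valid on: F3.

F3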